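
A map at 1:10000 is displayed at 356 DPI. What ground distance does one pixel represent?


pixel_cm = 2.54 / 356 ≈ 0.007135 cm
ground = pixel_cm * 10000 / 100 = 2.54 * 10000 / (356 * 100) = 25400 / 35600 ≈ 0.71 m

0.71 m


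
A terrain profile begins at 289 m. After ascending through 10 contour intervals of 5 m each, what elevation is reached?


elevation = 289 + 10 * 5 = 339 m

339 m


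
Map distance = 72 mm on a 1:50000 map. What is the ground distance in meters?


ground = 72 mm * 50000 / 1000 = 3600.0 m

3600.0 m


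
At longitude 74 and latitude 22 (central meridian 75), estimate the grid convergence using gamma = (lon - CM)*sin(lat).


gamma = (74 - 75) * sin(22) = -1 * 0.374607 = -0.375 degrees

-0.375 degrees


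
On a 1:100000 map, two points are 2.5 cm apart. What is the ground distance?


ground = 2.5 cm * 100000 / 100 = 2500.0 m = 2.5 km

2.5 km


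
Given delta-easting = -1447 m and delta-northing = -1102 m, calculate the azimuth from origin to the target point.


az = atan2(-1447, -1102) = -127.3 deg
adjusted to 0-360: 232.7 degrees

232.7 degrees


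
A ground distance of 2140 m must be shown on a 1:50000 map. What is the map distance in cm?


map_cm = 2140 * 100 / 50000 = 4.28 cm

4.28 cm


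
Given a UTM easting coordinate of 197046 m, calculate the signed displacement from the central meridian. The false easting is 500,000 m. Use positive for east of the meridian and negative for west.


displacement = 197046 - 500000 = -302954 m

-302954 m


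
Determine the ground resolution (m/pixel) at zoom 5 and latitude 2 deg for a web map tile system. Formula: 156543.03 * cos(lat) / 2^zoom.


res = 156543.03 * cos(2) / 2^5 = 156543.03 * 0.99939083 / 32 = 4888.99 m/pixel

4888.99 m/pixel


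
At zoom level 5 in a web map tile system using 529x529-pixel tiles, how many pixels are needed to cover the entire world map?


tiles per axis = 2^5 = 32
total tiles = 32^2 = 1024
pixels per axis = 32 * 529 = 16928
total pixels = 16928^2 = 286557184

286557184 pixels


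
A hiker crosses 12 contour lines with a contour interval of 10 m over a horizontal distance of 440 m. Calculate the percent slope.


elevation change = 12 * 10 = 120 m
slope = 120 / 440 * 100 = 27.3%

27.3%


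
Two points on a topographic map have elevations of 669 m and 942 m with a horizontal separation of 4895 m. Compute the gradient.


gradient = (942 - 669) / 4895 = 273 / 4895 = 0.0558

0.0558


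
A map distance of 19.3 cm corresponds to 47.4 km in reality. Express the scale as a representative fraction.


ground = 47.4 km = 4740000 cm; RF denominator = ground / map = 4740000 / 19.3 ≈ 245596; RF = 1:245596

1:245596


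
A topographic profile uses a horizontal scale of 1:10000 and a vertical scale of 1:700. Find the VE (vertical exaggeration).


VE = horizontal_scale / vertical_scale = 10000 / 700 ≈ 14.3

14.3x


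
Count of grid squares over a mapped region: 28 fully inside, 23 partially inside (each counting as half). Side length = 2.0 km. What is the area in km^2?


effective squares = 28 + 23 * 0.5 = 39.5
area = 39.5 * 4.0 = 158.0 km^2

158.0 km^2


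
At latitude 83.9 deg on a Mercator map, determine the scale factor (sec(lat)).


SF = 1 / cos(83.9) = 1 / 0.106264 = 9.411

9.411


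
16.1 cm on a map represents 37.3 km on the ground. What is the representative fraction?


ground = 37.3 km = 3730000 cm; RF denominator = ground / map = 3730000 / 16.1 ≈ 231677; RF = 1:231677

1:231677


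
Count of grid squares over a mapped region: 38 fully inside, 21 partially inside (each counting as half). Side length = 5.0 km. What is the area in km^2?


effective squares = 38 + 21 * 0.5 = 48.5
area = 48.5 * 25.0 = 1212.5 km^2

1212.5 km^2


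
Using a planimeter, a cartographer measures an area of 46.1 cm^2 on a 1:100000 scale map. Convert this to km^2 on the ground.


ground_area = 46.1 * (100000/100)^2 = 46100000.0 m^2 = 46.1 km^2

46.1 km^2


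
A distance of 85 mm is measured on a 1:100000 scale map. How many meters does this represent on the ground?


ground = 85 mm * 100000 / 1000 = 8500.0 m

8500.0 m


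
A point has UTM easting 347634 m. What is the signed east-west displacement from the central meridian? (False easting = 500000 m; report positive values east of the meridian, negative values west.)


displacement = 347634 - 500000 = -152366 m

-152366 m


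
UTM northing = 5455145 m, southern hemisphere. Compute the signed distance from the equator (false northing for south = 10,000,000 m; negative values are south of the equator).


For southern: actual = 5455145 - 10000000 = -4544855 m

-4544855 m


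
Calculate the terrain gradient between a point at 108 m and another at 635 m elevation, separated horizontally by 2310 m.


gradient = (635 - 108) / 2310 = 527 / 2310 = 0.2281

0.2281


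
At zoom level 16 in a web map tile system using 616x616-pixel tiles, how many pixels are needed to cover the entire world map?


tiles per axis = 2^16 = 65536
total tiles = 65536^2 = 4294967296
pixels per axis = 65536 * 616 = 40370176
total pixels = 40370176^2 = 1629751110270976

1629751110270976 pixels


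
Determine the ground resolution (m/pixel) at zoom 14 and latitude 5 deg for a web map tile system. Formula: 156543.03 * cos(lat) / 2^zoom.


res = 156543.03 * cos(5) / 2^14 = 156543.03 * 0.9961947 / 16384 = 9.52 m/pixel

9.52 m/pixel


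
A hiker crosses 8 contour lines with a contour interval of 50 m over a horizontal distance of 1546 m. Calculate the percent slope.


elevation change = 8 * 50 = 400 m
slope = 400 / 1546 * 100 = 25.9%

25.9%


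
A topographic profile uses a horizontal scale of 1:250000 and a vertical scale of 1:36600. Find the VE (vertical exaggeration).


VE = horizontal_scale / vertical_scale = 250000 / 36600 ≈ 6.8

6.8x


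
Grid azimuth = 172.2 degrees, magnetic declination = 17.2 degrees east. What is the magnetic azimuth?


magnetic azimuth = grid azimuth - declination (east +ve)
mag_az = 172.2 - 17.2 = 155.0 degrees

155.0 degrees


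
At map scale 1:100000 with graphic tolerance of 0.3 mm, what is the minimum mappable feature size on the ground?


ground = 0.3 mm * 100000 / 1000 = 30.0 m

30.0 m


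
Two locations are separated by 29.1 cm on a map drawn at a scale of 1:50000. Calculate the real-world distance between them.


ground = 29.1 cm * 50000 / 100 = 14550.0 m = 14.55 km

14.55 km


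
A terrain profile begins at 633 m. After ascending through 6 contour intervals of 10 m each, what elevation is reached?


elevation = 633 + 6 * 10 = 693 m

693 m


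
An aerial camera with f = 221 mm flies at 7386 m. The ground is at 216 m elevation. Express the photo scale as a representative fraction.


scale = f / (H - h) = 221 mm / 7170 m = 221 / 7170000 = 1:32443

1:32443


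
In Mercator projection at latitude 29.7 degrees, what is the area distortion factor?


area_distortion = 1/cos^2(29.7) = 1.325

1.325


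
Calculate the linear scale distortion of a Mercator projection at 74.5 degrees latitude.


SF = 1 / cos(74.5) = 1 / 0.267238 = 3.742

3.742


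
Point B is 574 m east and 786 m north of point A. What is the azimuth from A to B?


az = atan2(574, 786) = 36.1 deg
adjusted to 0-360: 36.1 degrees

36.1 degrees


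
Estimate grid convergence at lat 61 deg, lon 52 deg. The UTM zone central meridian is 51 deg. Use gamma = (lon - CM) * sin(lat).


gamma = (52 - 51) * sin(61) = 1 * 0.87462 = 0.875 degrees

0.875 degrees


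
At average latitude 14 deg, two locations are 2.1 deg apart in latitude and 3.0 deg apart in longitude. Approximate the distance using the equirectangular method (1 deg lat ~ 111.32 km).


dlat_km = 2.1 * 111.32 = 233.772
dlon_km = 3.0 * 111.32 * cos(14) ≈ 324.04
dist = sqrt(233.772^2 + 324.04^2) ≈ 399.6 km

399.6 km


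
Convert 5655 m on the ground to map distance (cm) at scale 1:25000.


map_cm = 5655 * 100 / 25000 = 22.62 cm

22.62 cm


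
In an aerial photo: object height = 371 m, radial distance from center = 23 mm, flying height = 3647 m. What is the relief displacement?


d = h * r / H = 371 * 23 / 3647 = 2.34 mm

2.34 mm


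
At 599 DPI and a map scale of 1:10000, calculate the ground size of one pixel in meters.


pixel_cm = 2.54 / 599 ≈ 0.00424 cm
ground = pixel_cm * 10000 / 100 = 2.54 * 10000 / (599 * 100) = 25400 / 59900 ≈ 0.42 m

0.42 m


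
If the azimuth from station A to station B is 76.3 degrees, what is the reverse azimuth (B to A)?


back azimuth = (76.3 + 180) mod 360 = 256.3 degrees

256.3 degrees


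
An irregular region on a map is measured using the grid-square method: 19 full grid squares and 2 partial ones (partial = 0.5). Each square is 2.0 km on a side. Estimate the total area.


effective squares = 19 + 2 * 0.5 = 20.0
area = 20.0 * 4.0 = 80.0 km^2

80.0 km^2


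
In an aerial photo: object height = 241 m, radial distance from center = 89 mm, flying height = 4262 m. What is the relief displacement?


d = h * r / H = 241 * 89 / 4262 = 5.03 mm

5.03 mm


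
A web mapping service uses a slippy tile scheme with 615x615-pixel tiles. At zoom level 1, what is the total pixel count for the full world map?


tiles per axis = 2^1 = 2
total tiles = 2^2 = 4
pixels per axis = 2 * 615 = 1230
total pixels = 1230^2 = 1512900

1512900 pixels


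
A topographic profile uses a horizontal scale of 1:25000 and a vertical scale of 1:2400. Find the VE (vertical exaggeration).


VE = horizontal_scale / vertical_scale = 25000 / 2400 ≈ 10.4

10.4x


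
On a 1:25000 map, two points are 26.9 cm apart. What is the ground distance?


ground = 26.9 cm * 25000 / 100 = 6725.0 m = 6.725 km

6.725 km


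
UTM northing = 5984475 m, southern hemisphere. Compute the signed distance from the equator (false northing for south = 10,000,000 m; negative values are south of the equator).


For southern: actual = 5984475 - 10000000 = -4015525 m

-4015525 m


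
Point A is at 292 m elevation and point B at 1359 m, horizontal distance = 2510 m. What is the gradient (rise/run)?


gradient = (1359 - 292) / 2510 = 1067 / 2510 = 0.4251

0.4251


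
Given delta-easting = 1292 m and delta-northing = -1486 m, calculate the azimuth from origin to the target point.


az = atan2(1292, -1486) = 139.0 deg
adjusted to 0-360: 139.0 degrees

139.0 degrees


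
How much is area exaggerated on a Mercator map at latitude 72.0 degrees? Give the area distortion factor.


area_distortion = 1/cos^2(72.0) = 10.472

10.472


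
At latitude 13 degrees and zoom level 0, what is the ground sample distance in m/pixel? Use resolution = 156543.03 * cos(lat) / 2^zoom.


res = 156543.03 * cos(13) / 2^0 = 156543.03 * 0.97437006 / 1 = 152530.84 m/pixel

152530.84 m/pixel


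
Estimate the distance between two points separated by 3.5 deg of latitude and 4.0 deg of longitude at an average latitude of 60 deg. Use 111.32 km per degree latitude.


dlat_km = 3.5 * 111.32 = 389.62
dlon_km = 4.0 * 111.32 * cos(60) ≈ 222.64
dist = sqrt(389.62^2 + 222.64^2) ≈ 448.7 km

448.7 km


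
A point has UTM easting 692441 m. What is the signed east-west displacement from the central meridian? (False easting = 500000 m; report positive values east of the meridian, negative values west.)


displacement = 692441 - 500000 = 192441 m

192441 m


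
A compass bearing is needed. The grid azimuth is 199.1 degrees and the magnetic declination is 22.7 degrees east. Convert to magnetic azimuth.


magnetic azimuth = grid azimuth - declination (east +ve)
mag_az = 199.1 - 22.7 = 176.4 degrees

176.4 degrees


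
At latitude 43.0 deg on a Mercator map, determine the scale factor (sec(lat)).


SF = 1 / cos(43.0) = 1 / 0.731354 = 1.367

1.367


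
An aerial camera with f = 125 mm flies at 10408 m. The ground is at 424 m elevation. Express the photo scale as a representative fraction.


scale = f / (H - h) = 125 mm / 9984 m = 125 / 9984000 = 1:79872

1:79872


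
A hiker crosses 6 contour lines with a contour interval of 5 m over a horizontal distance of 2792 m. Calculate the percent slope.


elevation change = 6 * 5 = 30 m
slope = 30 / 2792 * 100 = 1.1%

1.1%


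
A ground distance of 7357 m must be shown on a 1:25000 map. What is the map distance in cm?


map_cm = 7357 * 100 / 25000 = 29.428 cm ≈ 29.43 cm

29.43 cm


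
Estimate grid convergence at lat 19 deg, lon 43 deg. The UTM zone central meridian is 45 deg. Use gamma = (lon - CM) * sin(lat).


gamma = (43 - 45) * sin(19) = -2 * 0.325568 = -0.651 degrees

-0.651 degrees


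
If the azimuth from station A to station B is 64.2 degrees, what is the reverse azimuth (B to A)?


back azimuth = (64.2 + 180) mod 360 = 244.2 degrees

244.2 degrees


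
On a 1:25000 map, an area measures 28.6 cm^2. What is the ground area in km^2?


ground_area = 28.6 * (25000/100)^2 = 1787500.0 m^2 = 1.7875 km^2 ≈ 1.788 km^2

1.788 km^2


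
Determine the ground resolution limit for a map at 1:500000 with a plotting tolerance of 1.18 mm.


ground = 1.18 mm * 500000 / 1000 = 590.0 m

590.0 m


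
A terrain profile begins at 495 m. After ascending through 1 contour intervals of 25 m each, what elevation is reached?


elevation = 495 + 1 * 25 = 520 m

520 m


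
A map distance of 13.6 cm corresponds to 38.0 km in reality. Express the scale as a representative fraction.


ground = 38.0 km = 3800000 cm; RF denominator = ground / map = 3800000 / 13.6 ≈ 279412; RF = 1:279412

1:279412


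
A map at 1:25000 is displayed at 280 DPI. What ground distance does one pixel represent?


pixel_cm = 2.54 / 280 ≈ 0.009071 cm
ground = pixel_cm * 25000 / 100 = 2.54 * 25000 / (280 * 100) = 63500 / 28000 ≈ 2.27 m

2.27 m


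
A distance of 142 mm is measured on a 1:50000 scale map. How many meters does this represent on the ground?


ground = 142 mm * 50000 / 1000 = 7100.0 m

7100.0 m


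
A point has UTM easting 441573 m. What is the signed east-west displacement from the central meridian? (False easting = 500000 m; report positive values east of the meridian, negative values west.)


displacement = 441573 - 500000 = -58427 m

-58427 m


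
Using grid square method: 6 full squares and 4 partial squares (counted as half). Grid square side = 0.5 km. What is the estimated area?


effective squares = 6 + 4 * 0.5 = 8.0
area = 8.0 * 0.25 = 2.0 km^2

2.0 km^2


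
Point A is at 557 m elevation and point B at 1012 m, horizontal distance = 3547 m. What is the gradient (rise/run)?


gradient = (1012 - 557) / 3547 = 455 / 3547 = 0.1283

0.1283


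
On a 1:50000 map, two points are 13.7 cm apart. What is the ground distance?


ground = 13.7 cm * 50000 / 100 = 6850.0 m = 6.85 km

6.85 km


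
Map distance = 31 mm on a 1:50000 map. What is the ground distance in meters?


ground = 31 mm * 50000 / 1000 = 1550.0 m

1550.0 m


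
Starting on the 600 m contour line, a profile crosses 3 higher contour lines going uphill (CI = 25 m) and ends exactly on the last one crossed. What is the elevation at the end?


elevation = 600 + 3 * 25 = 675 m

675 m


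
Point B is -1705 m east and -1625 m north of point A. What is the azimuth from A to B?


az = atan2(-1705, -1625) = -133.6 deg
adjusted to 0-360: 226.4 degrees

226.4 degrees


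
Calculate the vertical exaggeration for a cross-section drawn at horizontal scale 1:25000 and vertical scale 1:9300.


VE = horizontal_scale / vertical_scale = 25000 / 9300 ≈ 2.7

2.7x


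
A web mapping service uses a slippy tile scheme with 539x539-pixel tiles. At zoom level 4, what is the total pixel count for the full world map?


tiles per axis = 2^4 = 16
total tiles = 16^2 = 256
pixels per axis = 16 * 539 = 8624
total pixels = 8624^2 = 74373376

74373376 pixels


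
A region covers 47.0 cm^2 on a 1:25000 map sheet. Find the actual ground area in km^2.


ground_area = 47.0 * (25000/100)^2 = 2937500.0 m^2 = 2.9375 km^2 ≈ 2.938 km^2

2.938 km^2


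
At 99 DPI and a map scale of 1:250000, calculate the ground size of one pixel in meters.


pixel_cm = 2.54 / 99 ≈ 0.025657 cm
ground = pixel_cm * 250000 / 100 = 2.54 * 250000 / (99 * 100) = 635000 / 9900 ≈ 64.14 m

64.14 m


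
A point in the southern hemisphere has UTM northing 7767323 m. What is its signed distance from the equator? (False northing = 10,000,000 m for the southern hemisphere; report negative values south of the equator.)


For southern: actual = 7767323 - 10000000 = -2232677 m

-2232677 m


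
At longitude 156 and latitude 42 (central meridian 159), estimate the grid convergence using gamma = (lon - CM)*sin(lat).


gamma = (156 - 159) * sin(42) = -3 * 0.669131 = -2.007 degrees

-2.007 degrees


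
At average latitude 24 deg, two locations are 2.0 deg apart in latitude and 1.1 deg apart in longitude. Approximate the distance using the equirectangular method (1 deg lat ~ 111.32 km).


dlat_km = 2.0 * 111.32 = 222.64
dlon_km = 1.1 * 111.32 * cos(24) ≈ 111.865
dist = sqrt(222.64^2 + 111.865^2) ≈ 249.2 km

249.2 km


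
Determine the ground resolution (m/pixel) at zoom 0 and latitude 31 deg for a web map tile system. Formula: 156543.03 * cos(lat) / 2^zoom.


res = 156543.03 * cos(31) / 2^0 = 156543.03 * 0.8571673 / 1 = 134183.57 m/pixel

134183.57 m/pixel


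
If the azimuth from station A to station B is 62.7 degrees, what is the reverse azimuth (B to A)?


back azimuth = (62.7 + 180) mod 360 = 242.7 degrees

242.7 degrees


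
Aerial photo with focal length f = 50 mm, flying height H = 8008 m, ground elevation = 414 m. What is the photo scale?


scale = f / (H - h) = 50 mm / 7594 m = 50 / 7594000 = 1:151880

1:151880


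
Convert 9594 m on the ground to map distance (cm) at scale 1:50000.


map_cm = 9594 * 100 / 50000 = 19.188 cm ≈ 19.19 cm

19.19 cm


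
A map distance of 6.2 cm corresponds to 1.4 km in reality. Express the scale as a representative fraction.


ground = 1.4 km = 140000 cm; RF denominator = ground / map = 140000 / 6.2 ≈ 22581; RF = 1:22581

1:22581


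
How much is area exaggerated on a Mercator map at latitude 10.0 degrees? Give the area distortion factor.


area_distortion = 1/cos^2(10.0) = 1.031

1.031


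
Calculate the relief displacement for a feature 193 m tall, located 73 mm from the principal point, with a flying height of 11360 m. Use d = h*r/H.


d = h * r / H = 193 * 73 / 11360 = 1.24 mm

1.24 mm


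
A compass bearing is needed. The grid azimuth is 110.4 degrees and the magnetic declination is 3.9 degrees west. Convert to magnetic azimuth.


magnetic azimuth = grid azimuth - declination (east +ve)
mag_az = 110.4 - -3.9 = 114.3 degrees

114.3 degrees


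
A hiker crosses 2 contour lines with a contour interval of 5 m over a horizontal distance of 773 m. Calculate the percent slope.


elevation change = 2 * 5 = 10 m
slope = 10 / 773 * 100 = 1.3%

1.3%


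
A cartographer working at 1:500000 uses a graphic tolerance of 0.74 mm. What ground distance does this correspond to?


ground = 0.74 mm * 500000 / 1000 = 370.0 m

370.0 m


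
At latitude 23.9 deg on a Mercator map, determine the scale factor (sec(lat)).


SF = 1 / cos(23.9) = 1 / 0.914254 = 1.094

1.094


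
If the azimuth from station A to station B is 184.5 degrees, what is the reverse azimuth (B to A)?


back azimuth = (184.5 + 180) mod 360 = 4.5 degrees

4.5 degrees


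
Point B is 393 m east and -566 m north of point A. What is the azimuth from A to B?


az = atan2(393, -566) = 145.2 deg
adjusted to 0-360: 145.2 degrees

145.2 degrees


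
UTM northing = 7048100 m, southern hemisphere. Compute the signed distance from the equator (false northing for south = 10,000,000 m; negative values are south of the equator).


For southern: actual = 7048100 - 10000000 = -2951900 m

-2951900 m


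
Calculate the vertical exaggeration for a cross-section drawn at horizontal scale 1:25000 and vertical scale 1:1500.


VE = horizontal_scale / vertical_scale = 25000 / 1500 ≈ 16.7

16.7x


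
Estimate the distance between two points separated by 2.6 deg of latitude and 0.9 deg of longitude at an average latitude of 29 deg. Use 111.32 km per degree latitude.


dlat_km = 2.6 * 111.32 = 289.432
dlon_km = 0.9 * 111.32 * cos(29) ≈ 87.626
dist = sqrt(289.432^2 + 87.626^2) ≈ 302.4 km

302.4 km


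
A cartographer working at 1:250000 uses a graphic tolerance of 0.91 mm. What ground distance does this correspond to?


ground = 0.91 mm * 250000 / 1000 = 227.5 m

227.5 m


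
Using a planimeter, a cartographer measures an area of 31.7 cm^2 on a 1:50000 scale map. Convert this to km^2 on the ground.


ground_area = 31.7 * (50000/100)^2 = 7925000.0 m^2 = 7.925 km^2

7.925 km^2


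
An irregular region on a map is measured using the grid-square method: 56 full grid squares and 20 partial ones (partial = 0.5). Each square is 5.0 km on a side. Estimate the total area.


effective squares = 56 + 20 * 0.5 = 66.0
area = 66.0 * 25.0 = 1650.0 km^2

1650.0 km^2


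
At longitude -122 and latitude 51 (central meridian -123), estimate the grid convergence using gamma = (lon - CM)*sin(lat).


gamma = (-122 - -123) * sin(51) = 1 * 0.777146 = 0.777 degrees

0.777 degrees


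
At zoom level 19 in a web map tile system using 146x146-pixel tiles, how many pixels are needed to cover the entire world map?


tiles per axis = 2^19 = 524288
total tiles = 524288^2 = 274877906944
pixels per axis = 524288 * 146 = 76546048
total pixels = 76546048^2 = 5859297464418304

5859297464418304 pixels


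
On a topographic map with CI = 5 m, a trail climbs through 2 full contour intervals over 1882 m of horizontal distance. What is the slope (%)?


elevation change = 2 * 5 = 10 m
slope = 10 / 1882 * 100 = 0.5%

0.5%


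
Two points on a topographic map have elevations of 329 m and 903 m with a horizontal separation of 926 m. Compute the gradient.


gradient = (903 - 329) / 926 = 574 / 926 = 0.6199

0.6199


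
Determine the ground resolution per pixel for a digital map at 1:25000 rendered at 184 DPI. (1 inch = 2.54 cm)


pixel_cm = 2.54 / 184 ≈ 0.013804 cm
ground = pixel_cm * 25000 / 100 = 2.54 * 25000 / (184 * 100) = 63500 / 18400 ≈ 3.45 m

3.45 m


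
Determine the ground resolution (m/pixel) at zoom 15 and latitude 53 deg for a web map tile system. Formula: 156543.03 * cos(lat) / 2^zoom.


res = 156543.03 * cos(53) / 2^15 = 156543.03 * 0.60181502 / 32768 = 2.88 m/pixel

2.88 m/pixel


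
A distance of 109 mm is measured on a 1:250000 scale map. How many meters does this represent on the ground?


ground = 109 mm * 250000 / 1000 = 27250.0 m

27250.0 m


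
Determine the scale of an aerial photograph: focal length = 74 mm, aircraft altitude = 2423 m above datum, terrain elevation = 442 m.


scale = f / (H - h) = 74 mm / 1981 m = 74 / 1981000 = 1:26770

1:26770


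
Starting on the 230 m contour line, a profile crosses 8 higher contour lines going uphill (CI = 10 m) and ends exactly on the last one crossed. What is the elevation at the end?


elevation = 230 + 8 * 10 = 310 m

310 m


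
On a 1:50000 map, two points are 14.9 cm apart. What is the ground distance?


ground = 14.9 cm * 50000 / 100 = 7450.0 m = 7.45 km

7.45 km


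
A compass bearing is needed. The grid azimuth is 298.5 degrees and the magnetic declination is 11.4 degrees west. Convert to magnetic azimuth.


magnetic azimuth = grid azimuth - declination (east +ve)
mag_az = 298.5 - -11.4 = 309.9 degrees

309.9 degrees


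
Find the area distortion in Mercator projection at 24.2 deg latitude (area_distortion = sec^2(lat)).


area_distortion = 1/cos^2(24.2) = 1.202

1.202


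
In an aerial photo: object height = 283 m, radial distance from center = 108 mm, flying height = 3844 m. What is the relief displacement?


d = h * r / H = 283 * 108 / 3844 = 7.95 mm

7.95 mm


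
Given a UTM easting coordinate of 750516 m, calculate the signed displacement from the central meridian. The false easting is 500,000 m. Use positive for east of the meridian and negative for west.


displacement = 750516 - 500000 = 250516 m

250516 m


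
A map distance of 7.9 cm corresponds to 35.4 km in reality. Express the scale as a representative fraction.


ground = 35.4 km = 3540000 cm; RF denominator = ground / map = 3540000 / 7.9 ≈ 448101; RF = 1:448101

1:448101


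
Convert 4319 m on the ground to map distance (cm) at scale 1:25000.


map_cm = 4319 * 100 / 25000 = 17.276 cm ≈ 17.28 cm

17.28 cm


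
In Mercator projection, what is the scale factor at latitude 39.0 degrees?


SF = 1 / cos(39.0) = 1 / 0.777146 = 1.287

1.287


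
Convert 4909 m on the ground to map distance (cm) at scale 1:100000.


map_cm = 4909 * 100 / 100000 = 4.909 cm ≈ 4.91 cm

4.91 cm


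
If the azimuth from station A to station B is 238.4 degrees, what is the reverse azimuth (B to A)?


back azimuth = (238.4 + 180) mod 360 = 58.4 degrees

58.4 degrees


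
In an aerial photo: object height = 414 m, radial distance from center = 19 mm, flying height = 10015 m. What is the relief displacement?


d = h * r / H = 414 * 19 / 10015 = 0.79 mm

0.79 mm


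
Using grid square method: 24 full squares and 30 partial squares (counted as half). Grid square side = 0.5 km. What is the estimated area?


effective squares = 24 + 30 * 0.5 = 39.0
area = 39.0 * 0.25 = 9.75 km^2

9.75 km^2


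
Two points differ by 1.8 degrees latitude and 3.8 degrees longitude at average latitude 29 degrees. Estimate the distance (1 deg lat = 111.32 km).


dlat_km = 1.8 * 111.32 = 200.376
dlon_km = 3.8 * 111.32 * cos(29) ≈ 369.978
dist = sqrt(200.376^2 + 369.978^2) ≈ 420.8 km

420.8 km


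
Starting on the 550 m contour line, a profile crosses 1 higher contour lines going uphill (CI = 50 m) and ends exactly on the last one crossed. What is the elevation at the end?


elevation = 550 + 1 * 50 = 600 m

600 m


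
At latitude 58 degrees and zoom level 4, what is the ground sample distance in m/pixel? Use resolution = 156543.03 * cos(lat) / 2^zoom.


res = 156543.03 * cos(58) / 2^4 = 156543.03 * 0.52991926 / 16 = 5184.7 m/pixel

5184.7 m/pixel


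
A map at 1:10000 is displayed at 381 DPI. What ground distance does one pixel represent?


pixel_cm = 2.54 / 381 ≈ 0.006667 cm
ground = pixel_cm * 10000 / 100 = 2.54 * 10000 / (381 * 100) = 25400 / 38100 ≈ 0.67 m

0.67 m


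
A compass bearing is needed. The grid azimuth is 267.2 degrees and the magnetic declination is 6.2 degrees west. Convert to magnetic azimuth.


magnetic azimuth = grid azimuth - declination (east +ve)
mag_az = 267.2 - -6.2 = 273.4 degrees

273.4 degrees


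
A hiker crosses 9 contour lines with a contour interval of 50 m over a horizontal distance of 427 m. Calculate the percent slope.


elevation change = 9 * 50 = 450 m
slope = 450 / 427 * 100 = 105.4%

105.4%


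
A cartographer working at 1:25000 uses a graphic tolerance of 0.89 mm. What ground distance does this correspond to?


ground = 0.89 mm * 25000 / 1000 = 22.25 m

22.25 m


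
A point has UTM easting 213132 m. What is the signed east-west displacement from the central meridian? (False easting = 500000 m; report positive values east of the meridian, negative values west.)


displacement = 213132 - 500000 = -286868 m

-286868 m


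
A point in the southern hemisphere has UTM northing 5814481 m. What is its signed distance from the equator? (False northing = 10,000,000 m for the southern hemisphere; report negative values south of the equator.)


For southern: actual = 5814481 - 10000000 = -4185519 m

-4185519 m


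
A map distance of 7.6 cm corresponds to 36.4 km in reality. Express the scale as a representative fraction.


ground = 36.4 km = 3640000 cm; RF denominator = ground / map = 3640000 / 7.6 ≈ 478947; RF = 1:478947

1:478947


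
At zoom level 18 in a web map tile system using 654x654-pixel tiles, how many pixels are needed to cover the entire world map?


tiles per axis = 2^18 = 262144
total tiles = 262144^2 = 68719476736
pixels per axis = 262144 * 654 = 171442176
total pixels = 171442176^2 = 29392419711614976

29392419711614976 pixels


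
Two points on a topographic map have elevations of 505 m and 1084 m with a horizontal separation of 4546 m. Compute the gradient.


gradient = (1084 - 505) / 4546 = 579 / 4546 = 0.1274

0.1274


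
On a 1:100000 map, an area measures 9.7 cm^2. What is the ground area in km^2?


ground_area = 9.7 * (100000/100)^2 = 9700000.0 m^2 = 9.7 km^2

9.7 km^2


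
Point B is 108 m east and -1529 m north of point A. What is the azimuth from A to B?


az = atan2(108, -1529) = 176.0 deg
adjusted to 0-360: 176.0 degrees

176.0 degrees


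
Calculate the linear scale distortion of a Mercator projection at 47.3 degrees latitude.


SF = 1 / cos(47.3) = 1 / 0.67816 = 1.475

1.475


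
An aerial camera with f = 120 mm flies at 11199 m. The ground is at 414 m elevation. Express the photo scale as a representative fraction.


scale = f / (H - h) = 120 mm / 10785 m = 120 / 10785000 = 1:89875

1:89875


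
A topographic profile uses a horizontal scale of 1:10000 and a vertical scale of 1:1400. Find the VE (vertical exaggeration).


VE = horizontal_scale / vertical_scale = 10000 / 1400 ≈ 7.1

7.1x


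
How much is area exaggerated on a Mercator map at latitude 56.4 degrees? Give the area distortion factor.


area_distortion = 1/cos^2(56.4) = 3.265

3.265


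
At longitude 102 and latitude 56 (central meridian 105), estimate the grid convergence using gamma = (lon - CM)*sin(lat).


gamma = (102 - 105) * sin(56) = -3 * 0.829038 = -2.487 degrees

-2.487 degrees


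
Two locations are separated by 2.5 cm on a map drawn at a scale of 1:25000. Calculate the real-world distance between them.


ground = 2.5 cm * 25000 / 100 = 625.0 m

625.0 m


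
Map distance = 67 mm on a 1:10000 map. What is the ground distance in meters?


ground = 67 mm * 10000 / 1000 = 670.0 m

670.0 m


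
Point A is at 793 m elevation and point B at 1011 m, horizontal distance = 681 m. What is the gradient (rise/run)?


gradient = (1011 - 793) / 681 = 218 / 681 = 0.3201

0.3201


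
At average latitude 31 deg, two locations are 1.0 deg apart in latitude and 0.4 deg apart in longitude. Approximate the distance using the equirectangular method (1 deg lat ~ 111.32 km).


dlat_km = 1.0 * 111.32 = 111.32
dlon_km = 0.4 * 111.32 * cos(31) ≈ 38.168
dist = sqrt(111.32^2 + 38.168^2) ≈ 117.7 km

117.7 km


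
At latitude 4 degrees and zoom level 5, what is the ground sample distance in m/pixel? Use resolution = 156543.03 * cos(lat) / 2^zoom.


res = 156543.03 * cos(4) / 2^5 = 156543.03 * 0.99756405 / 32 = 4880.05 m/pixel

4880.05 m/pixel


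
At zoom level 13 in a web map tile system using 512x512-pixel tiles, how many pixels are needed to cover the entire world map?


tiles per axis = 2^13 = 8192
total tiles = 8192^2 = 67108864
pixels per axis = 8192 * 512 = 4194304
total pixels = 4194304^2 = 17592186044416

17592186044416 pixels


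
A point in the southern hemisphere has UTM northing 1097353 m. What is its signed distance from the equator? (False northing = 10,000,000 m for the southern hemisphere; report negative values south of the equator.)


For southern: actual = 1097353 - 10000000 = -8902647 m

-8902647 m


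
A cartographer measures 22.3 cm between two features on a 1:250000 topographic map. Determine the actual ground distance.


ground = 22.3 cm * 250000 / 100 = 55750.0 m = 55.75 km

55.75 km


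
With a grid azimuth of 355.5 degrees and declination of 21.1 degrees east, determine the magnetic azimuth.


magnetic azimuth = grid azimuth - declination (east +ve)
mag_az = 355.5 - 21.1 = 334.4 degrees

334.4 degrees


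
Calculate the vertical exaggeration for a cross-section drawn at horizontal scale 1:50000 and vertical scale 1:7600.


VE = horizontal_scale / vertical_scale = 50000 / 7600 ≈ 6.6

6.6x


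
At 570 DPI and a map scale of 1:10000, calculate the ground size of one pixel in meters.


pixel_cm = 2.54 / 570 ≈ 0.004456 cm
ground = pixel_cm * 10000 / 100 = 2.54 * 10000 / (570 * 100) = 25400 / 57000 ≈ 0.45 m

0.45 m


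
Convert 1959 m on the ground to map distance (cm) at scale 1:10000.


map_cm = 1959 * 100 / 10000 = 19.59 cm

19.59 cm


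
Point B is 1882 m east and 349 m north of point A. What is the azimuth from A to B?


az = atan2(1882, 349) = 79.5 deg
adjusted to 0-360: 79.5 degrees

79.5 degrees


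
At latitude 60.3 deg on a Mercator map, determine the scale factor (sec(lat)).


SF = 1 / cos(60.3) = 1 / 0.495459 = 2.018

2.018


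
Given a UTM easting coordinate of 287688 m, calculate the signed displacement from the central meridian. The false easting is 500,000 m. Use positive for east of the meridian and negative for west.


displacement = 287688 - 500000 = -212312 m

-212312 m


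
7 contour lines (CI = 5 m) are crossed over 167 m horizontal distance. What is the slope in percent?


elevation change = 7 * 5 = 35 m
slope = 35 / 167 * 100 = 21.0%

21.0%


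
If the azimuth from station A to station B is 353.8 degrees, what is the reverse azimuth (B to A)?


back azimuth = (353.8 + 180) mod 360 = 173.8 degrees

173.8 degrees


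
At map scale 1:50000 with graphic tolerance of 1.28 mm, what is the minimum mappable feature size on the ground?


ground = 1.28 mm * 50000 / 1000 = 64.0 m

64.0 m


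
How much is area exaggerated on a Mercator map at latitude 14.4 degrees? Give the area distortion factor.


area_distortion = 1/cos^2(14.4) = 1.066

1.066


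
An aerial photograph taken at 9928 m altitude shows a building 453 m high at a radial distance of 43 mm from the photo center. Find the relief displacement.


d = h * r / H = 453 * 43 / 9928 = 1.96 mm

1.96 mm


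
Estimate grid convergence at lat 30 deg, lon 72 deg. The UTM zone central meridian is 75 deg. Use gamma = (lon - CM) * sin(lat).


gamma = (72 - 75) * sin(30) = -3 * 0.5 = -1.5 degrees

-1.5 degrees


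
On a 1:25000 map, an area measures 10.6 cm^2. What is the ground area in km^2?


ground_area = 10.6 * (25000/100)^2 = 662500.0 m^2 = 0.6625 km^2 ≈ 0.663 km^2

0.663 km^2


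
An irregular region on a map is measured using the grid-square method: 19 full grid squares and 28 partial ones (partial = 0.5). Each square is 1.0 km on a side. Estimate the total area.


effective squares = 19 + 28 * 0.5 = 33.0
area = 33.0 * 1.0 = 33.0 km^2

33.0 km^2


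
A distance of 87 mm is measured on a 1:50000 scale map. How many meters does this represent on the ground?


ground = 87 mm * 50000 / 1000 = 4350.0 m

4350.0 m


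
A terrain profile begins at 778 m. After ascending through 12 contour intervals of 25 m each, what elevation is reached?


elevation = 778 + 12 * 25 = 1078 m

1078 m


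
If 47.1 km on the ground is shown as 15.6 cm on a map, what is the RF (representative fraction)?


ground = 47.1 km = 4710000 cm; RF denominator = ground / map = 4710000 / 15.6 ≈ 301923; RF = 1:301923

1:301923


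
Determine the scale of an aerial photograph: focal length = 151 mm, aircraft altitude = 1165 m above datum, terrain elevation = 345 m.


scale = f / (H - h) = 151 mm / 820 m = 151 / 820000 = 1:5430

1:5430


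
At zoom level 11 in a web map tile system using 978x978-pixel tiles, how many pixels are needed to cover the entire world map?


tiles per axis = 2^11 = 2048
total tiles = 2048^2 = 4194304
pixels per axis = 2048 * 978 = 2002944
total pixels = 2002944^2 = 4011784667136

4011784667136 pixels


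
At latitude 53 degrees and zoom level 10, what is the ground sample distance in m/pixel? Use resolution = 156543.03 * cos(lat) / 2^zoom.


res = 156543.03 * cos(53) / 2^10 = 156543.03 * 0.60181502 / 1024 = 92.0 m/pixel

92.0 m/pixel


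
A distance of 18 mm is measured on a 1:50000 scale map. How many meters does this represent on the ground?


ground = 18 mm * 50000 / 1000 = 900.0 m

900.0 m


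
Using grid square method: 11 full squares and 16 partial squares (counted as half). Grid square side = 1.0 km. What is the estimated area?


effective squares = 11 + 16 * 0.5 = 19.0
area = 19.0 * 1.0 = 19.0 km^2

19.0 km^2


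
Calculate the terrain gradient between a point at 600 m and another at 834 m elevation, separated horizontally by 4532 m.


gradient = (834 - 600) / 4532 = 234 / 4532 = 0.0516

0.0516


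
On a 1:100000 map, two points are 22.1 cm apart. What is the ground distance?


ground = 22.1 cm * 100000 / 100 = 22100.0 m = 22.1 km

22.1 km


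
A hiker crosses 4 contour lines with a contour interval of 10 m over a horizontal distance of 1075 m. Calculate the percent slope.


elevation change = 4 * 10 = 40 m
slope = 40 / 1075 * 100 = 3.7%

3.7%


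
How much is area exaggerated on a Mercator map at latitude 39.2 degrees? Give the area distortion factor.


area_distortion = 1/cos^2(39.2) = 1.665

1.665


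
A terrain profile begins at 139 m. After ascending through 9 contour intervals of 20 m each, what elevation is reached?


elevation = 139 + 9 * 20 = 319 m

319 m


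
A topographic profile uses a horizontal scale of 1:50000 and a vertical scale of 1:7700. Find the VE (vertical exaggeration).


VE = horizontal_scale / vertical_scale = 50000 / 7700 ≈ 6.5

6.5x


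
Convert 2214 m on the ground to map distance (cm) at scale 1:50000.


map_cm = 2214 * 100 / 50000 = 4.428 cm ≈ 4.43 cm

4.43 cm


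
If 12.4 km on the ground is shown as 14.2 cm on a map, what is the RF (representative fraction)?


ground = 12.4 km = 1240000 cm; RF denominator = ground / map = 1240000 / 14.2 ≈ 87324; RF = 1:87324

1:87324


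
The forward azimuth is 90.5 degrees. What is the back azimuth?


back azimuth = (90.5 + 180) mod 360 = 270.5 degrees

270.5 degrees


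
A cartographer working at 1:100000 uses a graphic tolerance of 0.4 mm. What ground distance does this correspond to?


ground = 0.4 mm * 100000 / 1000 = 40.0 m

40.0 m


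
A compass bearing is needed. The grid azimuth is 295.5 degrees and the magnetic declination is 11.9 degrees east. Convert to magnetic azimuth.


magnetic azimuth = grid azimuth - declination (east +ve)
mag_az = 295.5 - 11.9 = 283.6 degrees

283.6 degrees


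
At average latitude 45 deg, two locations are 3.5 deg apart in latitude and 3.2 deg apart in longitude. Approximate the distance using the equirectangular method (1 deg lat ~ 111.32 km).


dlat_km = 3.5 * 111.32 = 389.62
dlon_km = 3.2 * 111.32 * cos(45) ≈ 251.888
dist = sqrt(389.62^2 + 251.888^2) ≈ 464.0 km

464.0 km


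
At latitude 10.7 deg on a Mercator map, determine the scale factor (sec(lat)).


SF = 1 / cos(10.7) = 1 / 0.982613 = 1.018

1.018


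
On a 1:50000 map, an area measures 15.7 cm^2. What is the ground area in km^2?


ground_area = 15.7 * (50000/100)^2 = 3925000.0 m^2 = 3.925 km^2

3.925 km^2


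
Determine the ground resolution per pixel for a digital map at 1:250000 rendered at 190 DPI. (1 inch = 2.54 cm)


pixel_cm = 2.54 / 190 ≈ 0.013368 cm
ground = pixel_cm * 250000 / 100 = 2.54 * 250000 / (190 * 100) = 635000 / 19000 ≈ 33.42 m

33.42 m


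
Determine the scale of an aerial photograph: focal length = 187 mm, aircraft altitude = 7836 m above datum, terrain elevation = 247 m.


scale = f / (H - h) = 187 mm / 7589 m = 187 / 7589000 = 1:40583

1:40583


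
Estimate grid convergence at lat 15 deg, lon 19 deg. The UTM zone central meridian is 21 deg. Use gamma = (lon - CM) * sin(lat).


gamma = (19 - 21) * sin(15) = -2 * 0.258819 = -0.518 degrees

-0.518 degrees
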